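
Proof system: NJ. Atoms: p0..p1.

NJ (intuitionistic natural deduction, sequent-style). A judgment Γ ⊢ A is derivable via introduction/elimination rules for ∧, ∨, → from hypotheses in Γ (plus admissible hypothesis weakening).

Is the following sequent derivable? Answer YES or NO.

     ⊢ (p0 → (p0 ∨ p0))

Derivation (root first):
[→I]  ⊢ (p0 → (p0 ∨ p0))
  [∨I₂] p0 ⊢ (p0 ∨ p0)
    [Ax] p0 ⊢ p0

Result: YES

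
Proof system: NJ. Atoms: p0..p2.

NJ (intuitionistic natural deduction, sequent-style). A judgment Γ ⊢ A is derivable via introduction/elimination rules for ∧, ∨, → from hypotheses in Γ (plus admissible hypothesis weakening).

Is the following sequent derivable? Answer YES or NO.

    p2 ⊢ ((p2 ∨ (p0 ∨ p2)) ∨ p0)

Derivation (root first):
[∨I₁] p2 ⊢ ((p2 ∨ (p0 ∨ p2)) ∨ p0)
  [∨I₂] p2 ⊢ (p2 ∨ (p0 ∨ p2))
    [∨I₂] p2 ⊢ (p0 ∨ p2)
      [Ax] p2 ⊢ p2

Result: YES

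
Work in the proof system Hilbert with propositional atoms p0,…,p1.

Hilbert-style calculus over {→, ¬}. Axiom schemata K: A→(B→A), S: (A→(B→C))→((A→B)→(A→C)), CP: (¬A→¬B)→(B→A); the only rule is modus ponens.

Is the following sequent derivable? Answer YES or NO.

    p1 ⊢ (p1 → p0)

Enumerate valuations to refute Γ ⊢ Δ:
  v=00: Γ:[p1=F] Δ:[(p1 → p0)=T] refutes=False
  v=01: Γ:[p1=T] Δ:[(p1 → p0)=F] refutes=True  ← countermodel

Result: NO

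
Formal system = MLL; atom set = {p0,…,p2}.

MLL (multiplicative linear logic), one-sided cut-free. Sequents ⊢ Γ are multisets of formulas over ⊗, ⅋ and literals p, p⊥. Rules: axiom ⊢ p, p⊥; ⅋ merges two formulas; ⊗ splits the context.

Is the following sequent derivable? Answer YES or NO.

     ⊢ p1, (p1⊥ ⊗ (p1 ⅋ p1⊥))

Derivation trace:
[⊗]  ⊢ p1, (p1⊥ ⊗ (p1 ⅋ p1⊥))
  [Ax]  ⊢ p1, p1⊥
  [⅋]  ⊢ (p1 ⅋ p1⊥)
    [Ax]  ⊢ p1, p1⊥

Result: YES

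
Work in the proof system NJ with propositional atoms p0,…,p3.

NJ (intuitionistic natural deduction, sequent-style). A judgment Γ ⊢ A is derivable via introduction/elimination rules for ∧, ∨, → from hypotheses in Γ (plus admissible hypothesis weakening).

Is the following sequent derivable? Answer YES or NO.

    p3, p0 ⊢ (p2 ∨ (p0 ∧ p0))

Derivation trace:
[∨I₂] p3, p0 ⊢ (p2 ∨ (p0 ∧ p0))
  [∧I] p3, p0 ⊢ (p0 ∧ p0)
    [Ax] p0 ⊢ p0
    [Wk] p0, p3 ⊢ p0
      [Ax] p0 ⊢ p0

Result: YES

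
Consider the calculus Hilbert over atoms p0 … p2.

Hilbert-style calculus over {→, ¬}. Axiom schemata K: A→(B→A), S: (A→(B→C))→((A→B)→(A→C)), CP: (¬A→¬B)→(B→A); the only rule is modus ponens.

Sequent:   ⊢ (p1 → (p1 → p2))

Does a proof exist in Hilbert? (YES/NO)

Enumerate valuations to refute Γ ⊢ Δ:
  v=000: Γ:[] Δ:[(p1 → (p1 → p2))=T] refutes=False
  v=001: Γ:[] Δ:[(p1 → (p1 → p2))=T] refutes=False
  v=010: Γ:[] Δ:[(p1 → (p1 → p2))=F] refutes=True  ← countermodel

Result: NO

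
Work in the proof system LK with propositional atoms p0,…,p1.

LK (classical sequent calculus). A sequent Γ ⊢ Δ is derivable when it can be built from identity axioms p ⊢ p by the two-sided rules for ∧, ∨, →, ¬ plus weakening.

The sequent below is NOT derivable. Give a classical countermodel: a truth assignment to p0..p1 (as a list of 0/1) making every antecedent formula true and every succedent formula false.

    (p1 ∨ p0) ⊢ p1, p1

Search for a countermodel by truth-table:
  v=00: Γ:[(p1 ∨ p0)=F] Δ:[p1=F, p1=F] refutes=False
  v=01: Γ:[(p1 ∨ p0)=T] Δ:[p1=T, p1=T] refutes=False
  v=10: Γ:[(p1 ∨ p0)=T] Δ:[p1=F, p1=F] refutes=True  ← countermodel

Result: [1, 0]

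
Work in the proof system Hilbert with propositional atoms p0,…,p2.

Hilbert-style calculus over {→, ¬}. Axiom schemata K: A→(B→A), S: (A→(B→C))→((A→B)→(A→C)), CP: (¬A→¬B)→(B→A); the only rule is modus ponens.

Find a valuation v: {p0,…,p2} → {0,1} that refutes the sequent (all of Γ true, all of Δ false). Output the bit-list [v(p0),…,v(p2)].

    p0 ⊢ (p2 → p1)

Search for a countermodel by truth-table:
  v=000: Γ:[p0=F] Δ:[(p2 → p1)=T] refutes=False
  v=001: Γ:[p0=F] Δ:[(p2 → p1)=F] refutes=False
  v=010: Γ:[p0=F] Δ:[(p2 → p1)=T] refutes=False
  v=011: Γ:[p0=F] Δ:[(p2 → p1)=T] refutes=False
  v=100: Γ:[p0=T] Δ:[(p2 → p1)=T] refutes=False
  v=101: Γ:[p0=T] Δ:[(p2 → p1)=F] refutes=True  ← countermodel

Result: [1, 0, 1]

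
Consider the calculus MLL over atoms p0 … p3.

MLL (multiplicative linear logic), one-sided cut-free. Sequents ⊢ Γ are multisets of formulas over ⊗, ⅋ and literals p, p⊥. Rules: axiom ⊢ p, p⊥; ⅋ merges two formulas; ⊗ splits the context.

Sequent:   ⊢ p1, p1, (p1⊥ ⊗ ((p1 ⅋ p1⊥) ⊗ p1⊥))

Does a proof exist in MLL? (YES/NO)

Derivation trace:
[⊗]  ⊢ p1, p1, (p1⊥ ⊗ ((p1 ⅋ p1⊥) ⊗ p1⊥))
  [Ax]  ⊢ p1, p1⊥
  [⊗]  ⊢ p1, ((p1 ⅋ p1⊥) ⊗ p1⊥)
    [⅋]  ⊢ (p1 ⅋ p1⊥)
      [Ax]  ⊢ p1, p1⊥
    [Ax]  ⊢ p1, p1⊥

Result: YES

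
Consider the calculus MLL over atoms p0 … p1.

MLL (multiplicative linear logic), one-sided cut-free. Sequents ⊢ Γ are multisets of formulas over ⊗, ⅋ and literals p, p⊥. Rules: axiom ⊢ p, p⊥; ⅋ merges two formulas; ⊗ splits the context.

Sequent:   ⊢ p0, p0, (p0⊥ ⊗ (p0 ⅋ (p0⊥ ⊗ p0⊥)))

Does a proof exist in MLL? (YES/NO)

Proof tree:
[⊗]  ⊢ p0, p0, (p0⊥ ⊗ (p0 ⅋ (p0⊥ ⊗ p0⊥)))
  [Ax]  ⊢ p0, p0⊥
  [⅋]  ⊢ p0, (p0 ⅋ (p0⊥ ⊗ p0⊥))
    [⊗]  ⊢ p0, p0, (p0⊥ ⊗ p0⊥)
      [Ax]  ⊢ p0, p0⊥
      [Ax]  ⊢ p0, p0⊥

Result: YES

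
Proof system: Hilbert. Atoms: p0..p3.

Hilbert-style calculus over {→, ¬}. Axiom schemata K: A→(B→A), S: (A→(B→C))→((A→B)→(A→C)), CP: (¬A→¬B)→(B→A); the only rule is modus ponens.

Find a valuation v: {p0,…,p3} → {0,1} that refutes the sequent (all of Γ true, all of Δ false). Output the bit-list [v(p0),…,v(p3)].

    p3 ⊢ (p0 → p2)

Search for a countermodel by truth-table:
  v=0000: Γ:[p3=F] Δ:[(p0 → p2)=T] refutes=False
  v=0001: Γ:[p3=T] Δ:[(p0 → p2)=T] refutes=False
  v=0010: Γ:[p3=F] Δ:[(p0 → p2)=T] refutes=False
  v=0011: Γ:[p3=T] Δ:[(p0 → p2)=T] refutes=False
  v=0100: Γ:[p3=F] Δ:[(p0 → p2)=T] refutes=False
  v=0101: Γ:[p3=T] Δ:[(p0 → p2)=T] refutes=False
  v=0110: Γ:[p3=F] Δ:[(p0 → p2)=T] refutes=False
  v=0111: Γ:[p3=T] Δ:[(p0 → p2)=T] refutes=False
  v=1000: Γ:[p3=F] Δ:[(p0 → p2)=F] refutes=False
  v=1001: Γ:[p3=T] Δ:[(p0 → p2)=F] refutes=True  ← countermodel

Result: [1, 0, 0, 1]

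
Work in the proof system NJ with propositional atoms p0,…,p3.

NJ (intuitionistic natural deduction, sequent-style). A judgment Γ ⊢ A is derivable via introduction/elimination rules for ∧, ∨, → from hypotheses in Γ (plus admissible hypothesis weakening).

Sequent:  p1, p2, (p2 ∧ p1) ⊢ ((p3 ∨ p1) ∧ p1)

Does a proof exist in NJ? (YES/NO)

Derivation trace:
[Wk] p1, p2, (p2 ∧ p1) ⊢ ((p3 ∨ p1) ∧ p1)
  [Wk] p1, p2 ⊢ ((p3 ∨ p1) ∧ p1)
    [∧I] p1 ⊢ ((p3 ∨ p1) ∧ p1)
      [∨I₂] p1 ⊢ (p3 ∨ p1)
        [Ax] p1 ⊢ p1
      [Ax] p1 ⊢ p1

Result: YES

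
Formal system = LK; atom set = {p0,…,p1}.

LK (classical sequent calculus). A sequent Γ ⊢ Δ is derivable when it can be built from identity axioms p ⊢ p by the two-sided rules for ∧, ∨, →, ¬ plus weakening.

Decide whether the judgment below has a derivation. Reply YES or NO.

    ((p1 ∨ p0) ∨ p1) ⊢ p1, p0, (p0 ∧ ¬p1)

Proof tree:
[∨L] ((p1 ∨ p0) ∨ p1) ⊢ p1, p0, (p0 ∧ ¬p1)
  [∧R] (p1 ∨ p0) ⊢ p1, (p0 ∧ ¬p1)
    [∨L] (p1 ∨ p0) ⊢ p1, p0
      [Ax] p1 ⊢ p1
      [Ax] p0 ⊢ p0
    [¬R]  ⊢ p1, ¬p1
      [Ax] p1 ⊢ p1
  [WR] p1 ⊢ p1, p0
    [Ax] p1 ⊢ p1

Result: YES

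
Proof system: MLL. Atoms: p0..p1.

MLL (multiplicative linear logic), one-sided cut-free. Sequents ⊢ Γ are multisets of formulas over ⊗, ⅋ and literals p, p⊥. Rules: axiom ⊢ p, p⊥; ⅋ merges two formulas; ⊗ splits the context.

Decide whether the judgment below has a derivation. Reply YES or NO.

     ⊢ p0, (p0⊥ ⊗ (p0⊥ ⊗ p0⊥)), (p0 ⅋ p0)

Derivation trace:
[⅋]  ⊢ p0, (p0⊥ ⊗ (p0⊥ ⊗ p0⊥)), (p0 ⅋ p0)
  [⊗]  ⊢ p0, p0, p0, (p0⊥ ⊗ (p0⊥ ⊗ p0⊥))
    [Ax]  ⊢ p0, p0⊥
    [⊗]  ⊢ p0, p0, (p0⊥ ⊗ p0⊥)
      [Ax]  ⊢ p0, p0⊥
      [Ax]  ⊢ p0, p0⊥

Result: YES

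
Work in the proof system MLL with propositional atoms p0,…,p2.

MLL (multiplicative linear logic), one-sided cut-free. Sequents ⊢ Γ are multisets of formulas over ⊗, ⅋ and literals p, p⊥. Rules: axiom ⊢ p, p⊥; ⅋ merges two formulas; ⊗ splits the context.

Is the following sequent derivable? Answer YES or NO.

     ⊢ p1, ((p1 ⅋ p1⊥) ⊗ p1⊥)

Derivation (root first):
[⊗]  ⊢ p1, ((p1 ⅋ p1⊥) ⊗ p1⊥)
  [⅋]  ⊢ (p1 ⅋ p1⊥)
    [Ax]  ⊢ p1, p1⊥
  [Ax]  ⊢ p1, p1⊥

Result: YES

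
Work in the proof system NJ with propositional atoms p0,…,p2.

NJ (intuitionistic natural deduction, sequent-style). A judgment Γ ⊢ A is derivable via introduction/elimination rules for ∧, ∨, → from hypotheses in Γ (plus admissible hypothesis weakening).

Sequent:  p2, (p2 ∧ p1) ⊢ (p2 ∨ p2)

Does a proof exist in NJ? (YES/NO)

Derivation trace:
[∨I₁] p2, (p2 ∧ p1) ⊢ (p2 ∨ p2)
  [Wk] p2, (p2 ∧ p1) ⊢ p2
    [Ax] p2 ⊢ p2

Result: YES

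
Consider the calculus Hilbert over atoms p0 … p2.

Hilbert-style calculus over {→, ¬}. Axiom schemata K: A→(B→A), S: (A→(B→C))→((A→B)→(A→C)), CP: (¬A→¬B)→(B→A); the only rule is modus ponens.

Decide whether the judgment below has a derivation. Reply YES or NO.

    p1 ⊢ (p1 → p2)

Truth-table refutation:
  v=000: Γ:[p1=F] Δ:[(p1 → p2)=T] refutes=False
  v=001: Γ:[p1=F] Δ:[(p1 → p2)=T] refutes=False
  v=010: Γ:[p1=T] Δ:[(p1 → p2)=F] refutes=True  ← countermodel

Result: NO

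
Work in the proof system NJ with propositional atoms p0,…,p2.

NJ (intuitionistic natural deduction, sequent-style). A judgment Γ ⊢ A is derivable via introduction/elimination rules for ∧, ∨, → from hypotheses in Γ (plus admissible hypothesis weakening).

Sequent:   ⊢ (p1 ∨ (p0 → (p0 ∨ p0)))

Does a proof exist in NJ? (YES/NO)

Proof tree:
[∨I₂]  ⊢ (p1 ∨ (p0 → (p0 ∨ p0)))
  [→I]  ⊢ (p0 → (p0 ∨ p0))
    [∨I₁] p0 ⊢ (p0 ∨ p0)
      [Ax] p0 ⊢ p0

Result: YES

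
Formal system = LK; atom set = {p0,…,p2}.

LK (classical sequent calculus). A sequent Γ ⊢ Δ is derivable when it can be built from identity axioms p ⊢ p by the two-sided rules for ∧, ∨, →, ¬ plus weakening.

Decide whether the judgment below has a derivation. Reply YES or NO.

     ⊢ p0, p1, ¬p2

Search for a countermodel by truth-table:
  v=000: Γ:[] Δ:[p0=F, p1=F, ¬p2=T] refutes=False
  v=001: Γ:[] Δ:[p0=F, p1=F, ¬p2=F] refutes=True  ← countermodel

Result: NO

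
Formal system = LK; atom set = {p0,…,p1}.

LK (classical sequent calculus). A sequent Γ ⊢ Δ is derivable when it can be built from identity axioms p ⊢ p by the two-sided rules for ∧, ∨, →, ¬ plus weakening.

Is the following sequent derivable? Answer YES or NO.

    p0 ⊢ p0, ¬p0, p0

Derivation trace:
[WL] p0 ⊢ p0, ¬p0, p0
  [WR]  ⊢ p0, ¬p0, p0
    [¬R]  ⊢ p0, ¬p0
      [Ax] p0 ⊢ p0

Result: YES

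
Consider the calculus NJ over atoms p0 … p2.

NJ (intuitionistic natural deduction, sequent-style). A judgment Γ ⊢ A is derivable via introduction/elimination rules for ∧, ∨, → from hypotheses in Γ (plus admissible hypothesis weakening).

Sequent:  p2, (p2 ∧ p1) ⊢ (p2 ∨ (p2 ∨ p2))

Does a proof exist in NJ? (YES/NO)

Proof tree:
[Wk] p2, (p2 ∧ p1) ⊢ (p2 ∨ (p2 ∨ p2))
  [∨I₂] p2 ⊢ (p2 ∨ (p2 ∨ p2))
    [∨I₁] p2 ⊢ (p2 ∨ p2)
      [Ax] p2 ⊢ p2

Result: YES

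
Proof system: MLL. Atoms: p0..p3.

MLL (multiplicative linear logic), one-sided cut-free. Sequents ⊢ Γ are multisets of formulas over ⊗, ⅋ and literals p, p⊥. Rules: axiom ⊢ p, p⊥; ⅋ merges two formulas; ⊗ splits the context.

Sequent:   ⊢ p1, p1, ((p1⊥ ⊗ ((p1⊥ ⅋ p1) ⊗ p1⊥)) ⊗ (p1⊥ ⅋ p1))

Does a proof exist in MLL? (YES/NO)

Derivation (root first):
[⊗]  ⊢ p1, p1, ((p1⊥ ⊗ ((p1⊥ ⅋ p1) ⊗ p1⊥)) ⊗ (p1⊥ ⅋ p1))
  [⊗]  ⊢ p1, p1, (p1⊥ ⊗ ((p1⊥ ⅋ p1) ⊗ p1⊥))
    [Ax]  ⊢ p1, p1⊥
    [⊗]  ⊢ p1, ((p1⊥ ⅋ p1) ⊗ p1⊥)
      [⅋]  ⊢ (p1⊥ ⅋ p1)
        [Ax]  ⊢ p1, p1⊥
      [Ax]  ⊢ p1, p1⊥
  [⅋]  ⊢ (p1⊥ ⅋ p1)
    [Ax]  ⊢ p1, p1⊥

Result: YES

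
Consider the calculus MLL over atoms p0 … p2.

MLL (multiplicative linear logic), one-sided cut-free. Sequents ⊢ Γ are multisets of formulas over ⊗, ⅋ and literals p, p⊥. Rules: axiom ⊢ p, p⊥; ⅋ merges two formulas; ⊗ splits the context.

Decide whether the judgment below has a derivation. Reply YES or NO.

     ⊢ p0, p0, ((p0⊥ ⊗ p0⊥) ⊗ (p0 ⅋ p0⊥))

Derivation trace:
[⊗]  ⊢ p0, p0, ((p0⊥ ⊗ p0⊥) ⊗ (p0 ⅋ p0⊥))
  [⊗]  ⊢ p0, p0, (p0⊥ ⊗ p0⊥)
    [Ax]  ⊢ p0, p0⊥
    [Ax]  ⊢ p0, p0⊥
  [⅋]  ⊢ (p0 ⅋ p0⊥)
    [Ax]  ⊢ p0, p0⊥

Result: YES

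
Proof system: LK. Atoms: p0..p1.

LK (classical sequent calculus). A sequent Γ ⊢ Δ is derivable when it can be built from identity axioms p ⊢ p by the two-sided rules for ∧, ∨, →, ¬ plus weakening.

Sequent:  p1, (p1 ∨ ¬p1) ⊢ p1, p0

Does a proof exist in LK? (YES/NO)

Proof tree:
[∨L] p1, (p1 ∨ ¬p1) ⊢ p1, p0
  [WR] p1 ⊢ p1, p0
    [Ax] p1 ⊢ p1
  [¬L] p1, ¬p1 ⊢ 
    [Ax] p1 ⊢ p1

Result: YES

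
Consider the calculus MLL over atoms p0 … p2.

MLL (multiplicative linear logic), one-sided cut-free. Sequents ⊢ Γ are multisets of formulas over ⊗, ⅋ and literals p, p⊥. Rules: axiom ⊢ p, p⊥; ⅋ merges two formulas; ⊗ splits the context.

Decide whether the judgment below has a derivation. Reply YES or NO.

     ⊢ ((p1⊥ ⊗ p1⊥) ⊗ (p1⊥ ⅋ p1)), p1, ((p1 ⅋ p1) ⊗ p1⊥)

Derivation trace:
[⊗]  ⊢ ((p1⊥ ⊗ p1⊥) ⊗ (p1⊥ ⅋ p1)), p1, ((p1 ⅋ p1) ⊗ p1⊥)
  [⅋]  ⊢ ((p1⊥ ⊗ p1⊥) ⊗ (p1⊥ ⅋ p1)), (p1 ⅋ p1)
    [⊗]  ⊢ p1, p1, ((p1⊥ ⊗ p1⊥) ⊗ (p1⊥ ⅋ p1))
      [⊗]  ⊢ p1, p1, (p1⊥ ⊗ p1⊥)
        [Ax]  ⊢ p1, p1⊥
        [Ax]  ⊢ p1, p1⊥
      [⅋]  ⊢ (p1⊥ ⅋ p1)
        [Ax]  ⊢ p1, p1⊥
  [Ax]  ⊢ p1, p1⊥

Result: YES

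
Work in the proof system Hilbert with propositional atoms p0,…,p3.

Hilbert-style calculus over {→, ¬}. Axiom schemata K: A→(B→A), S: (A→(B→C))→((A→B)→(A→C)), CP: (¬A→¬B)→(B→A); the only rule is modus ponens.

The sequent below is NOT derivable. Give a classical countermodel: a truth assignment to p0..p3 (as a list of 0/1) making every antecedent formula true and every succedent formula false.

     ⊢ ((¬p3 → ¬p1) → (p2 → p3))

Search for a countermodel by truth-table:
  v=0000: Γ:[] Δ:[((¬p3 → ¬p1) → (p2 → p3))=T] refutes=False
  v=0001: Γ:[] Δ:[((¬p3 → ¬p1) → (p2 → p3))=T] refutes=False
  v=0010: Γ:[] Δ:[((¬p3 → ¬p1) → (p2 → p3))=F] refutes=True  ← countermodel

Result: [0, 0, 1, 0]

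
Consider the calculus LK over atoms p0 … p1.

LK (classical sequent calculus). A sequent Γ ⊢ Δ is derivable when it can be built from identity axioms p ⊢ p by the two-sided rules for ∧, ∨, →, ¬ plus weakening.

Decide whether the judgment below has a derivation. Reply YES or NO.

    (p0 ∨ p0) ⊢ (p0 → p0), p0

Derivation (root first):
[∨L] (p0 ∨ p0) ⊢ (p0 → p0), p0
  [→R] p0 ⊢ (p0 → p0)
    [WL] p0, p0 ⊢ p0
      [Ax] p0 ⊢ p0
  [Ax] p0 ⊢ p0

Result: YES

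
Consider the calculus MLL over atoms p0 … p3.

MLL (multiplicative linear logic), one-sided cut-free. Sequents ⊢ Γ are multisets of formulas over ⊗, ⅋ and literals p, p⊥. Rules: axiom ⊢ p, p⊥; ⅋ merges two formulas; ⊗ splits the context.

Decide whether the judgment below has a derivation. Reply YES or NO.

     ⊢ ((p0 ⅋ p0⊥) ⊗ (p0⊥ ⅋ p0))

Derivation trace:
[⊗]  ⊢ ((p0 ⅋ p0⊥) ⊗ (p0⊥ ⅋ p0))
  [⅋]  ⊢ (p0 ⅋ p0⊥)
    [Ax]  ⊢ p0, p0⊥
  [⅋]  ⊢ (p0⊥ ⅋ p0)
    [Ax]  ⊢ p0, p0⊥

Result: YES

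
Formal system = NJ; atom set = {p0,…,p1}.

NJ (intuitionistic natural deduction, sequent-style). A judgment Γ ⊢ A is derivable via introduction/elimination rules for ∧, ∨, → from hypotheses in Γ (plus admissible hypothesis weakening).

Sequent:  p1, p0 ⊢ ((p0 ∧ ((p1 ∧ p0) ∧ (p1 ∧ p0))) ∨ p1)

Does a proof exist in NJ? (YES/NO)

Derivation trace:
[∨I₁] p1, p0 ⊢ ((p0 ∧ ((p1 ∧ p0) ∧ (p1 ∧ p0))) ∨ p1)
  [∧I] p1, p0 ⊢ (p0 ∧ ((p1 ∧ p0) ∧ (p1 ∧ p0)))
    [Ax] p0 ⊢ p0
    [∧I] p1, p0 ⊢ ((p1 ∧ p0) ∧ (p1 ∧ p0))
      [∧I] p1, p0 ⊢ (p1 ∧ p0)
        [Ax] p1 ⊢ p1
        [Ax] p0 ⊢ p0
      [∧I] p1, p0 ⊢ (p1 ∧ p0)
        [Ax] p1 ⊢ p1
        [Ax] p0 ⊢ p0

Result: YES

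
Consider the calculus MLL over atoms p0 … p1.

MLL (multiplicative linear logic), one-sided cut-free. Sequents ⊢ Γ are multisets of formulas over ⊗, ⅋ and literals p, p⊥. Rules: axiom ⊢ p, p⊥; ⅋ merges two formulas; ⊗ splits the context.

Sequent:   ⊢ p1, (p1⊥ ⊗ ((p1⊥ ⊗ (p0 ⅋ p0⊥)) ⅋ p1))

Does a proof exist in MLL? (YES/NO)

Derivation trace:
[⊗]  ⊢ p1, (p1⊥ ⊗ ((p1⊥ ⊗ (p0 ⅋ p0⊥)) ⅋ p1))
  [Ax]  ⊢ p1, p1⊥
  [⅋]  ⊢ ((p1⊥ ⊗ (p0 ⅋ p0⊥)) ⅋ p1)
    [⊗]  ⊢ p1, (p1⊥ ⊗ (p0 ⅋ p0⊥))
      [Ax]  ⊢ p1, p1⊥
      [⅋]  ⊢ (p0 ⅋ p0⊥)
        [Ax]  ⊢ p0, p0⊥

Result: YES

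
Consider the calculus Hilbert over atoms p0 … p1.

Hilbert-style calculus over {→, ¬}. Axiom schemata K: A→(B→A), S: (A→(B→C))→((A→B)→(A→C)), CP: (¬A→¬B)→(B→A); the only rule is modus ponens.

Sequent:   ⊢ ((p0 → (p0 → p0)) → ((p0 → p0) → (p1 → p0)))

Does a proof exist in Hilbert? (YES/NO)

Search for a countermodel by truth-table:
  v=00: Γ:[] Δ:[((p0 → (p0 → p0)) → ((p0 → p0) → (p1 → p0)))=T] refutes=False
  v=01: Γ:[] Δ:[((p0 → (p0 → p0)) → ((p0 → p0) → (p1 → p0)))=F] refutes=True  ← countermodel

Result: NO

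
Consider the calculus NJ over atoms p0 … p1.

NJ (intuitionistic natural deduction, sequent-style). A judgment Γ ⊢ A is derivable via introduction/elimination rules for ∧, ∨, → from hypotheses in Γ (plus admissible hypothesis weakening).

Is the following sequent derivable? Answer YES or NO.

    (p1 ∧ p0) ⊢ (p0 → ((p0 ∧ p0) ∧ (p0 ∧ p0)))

Derivation trace:
[→I] (p1 ∧ p0) ⊢ (p0 → ((p0 ∧ p0) ∧ (p0 ∧ p0)))
  [Wk] p0, (p1 ∧ p0) ⊢ ((p0 ∧ p0) ∧ (p0 ∧ p0))
    [∧I] p0 ⊢ ((p0 ∧ p0) ∧ (p0 ∧ p0))
      [∧I] p0 ⊢ (p0 ∧ p0)
        [Ax] p0 ⊢ p0
        [Ax] p0 ⊢ p0
      [∧I] p0 ⊢ (p0 ∧ p0)
        [Ax] p0 ⊢ p0
        [Ax] p0 ⊢ p0

Result: YES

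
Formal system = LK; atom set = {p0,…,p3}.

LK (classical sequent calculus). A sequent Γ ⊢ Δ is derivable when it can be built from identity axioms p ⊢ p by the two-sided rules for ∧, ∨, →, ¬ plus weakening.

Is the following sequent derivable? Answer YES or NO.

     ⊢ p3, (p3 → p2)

Derivation trace:
[→R]  ⊢ p3, (p3 → p2)
  [WR] p3 ⊢ p3, p2
    [Ax] p3 ⊢ p3

Result: YES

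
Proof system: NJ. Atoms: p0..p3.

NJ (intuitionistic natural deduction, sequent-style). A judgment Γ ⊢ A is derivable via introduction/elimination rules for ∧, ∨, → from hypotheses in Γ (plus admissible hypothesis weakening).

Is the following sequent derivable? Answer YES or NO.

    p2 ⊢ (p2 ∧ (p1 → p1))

Derivation trace:
[∧I] p2 ⊢ (p2 ∧ (p1 → p1))
  [Ax] p2 ⊢ p2
  [→I]  ⊢ (p1 → p1)
    [Ax] p1 ⊢ p1

Result: YES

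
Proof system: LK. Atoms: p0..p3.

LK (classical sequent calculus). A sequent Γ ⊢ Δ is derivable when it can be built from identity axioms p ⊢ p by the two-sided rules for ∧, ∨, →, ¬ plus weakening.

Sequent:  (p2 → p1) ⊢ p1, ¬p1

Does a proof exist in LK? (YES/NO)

Derivation (root first):
[→L] (p2 → p1) ⊢ p1, ¬p1
  [WR]  ⊢ p1, ¬p1, p2
    [¬R]  ⊢ p1, ¬p1
      [Ax] p1 ⊢ p1
  [Ax] p1 ⊢ p1

Result: YES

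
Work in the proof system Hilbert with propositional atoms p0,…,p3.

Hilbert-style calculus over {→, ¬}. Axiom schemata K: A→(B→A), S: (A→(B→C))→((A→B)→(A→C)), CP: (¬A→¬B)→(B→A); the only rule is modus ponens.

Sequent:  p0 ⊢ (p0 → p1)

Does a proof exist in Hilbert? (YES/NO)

Truth-table refutation:
  v=0000: Γ:[p0=F] Δ:[(p0 → p1)=T] refutes=False
  v=0001: Γ:[p0=F] Δ:[(p0 → p1)=T] refutes=False
  v=0010: Γ:[p0=F] Δ:[(p0 → p1)=T] refutes=False
  v=0011: Γ:[p0=F] Δ:[(p0 → p1)=T] refutes=False
  v=0100: Γ:[p0=F] Δ:[(p0 → p1)=T] refutes=False
  v=0101: Γ:[p0=F] Δ:[(p0 → p1)=T] refutes=False
  v=0110: Γ:[p0=F] Δ:[(p0 → p1)=T] refutes=False
  v=0111: Γ:[p0=F] Δ:[(p0 → p1)=T] refutes=False
  v=1000: Γ:[p0=T] Δ:[(p0 → p1)=F] refutes=True  ← countermodel

Result: NO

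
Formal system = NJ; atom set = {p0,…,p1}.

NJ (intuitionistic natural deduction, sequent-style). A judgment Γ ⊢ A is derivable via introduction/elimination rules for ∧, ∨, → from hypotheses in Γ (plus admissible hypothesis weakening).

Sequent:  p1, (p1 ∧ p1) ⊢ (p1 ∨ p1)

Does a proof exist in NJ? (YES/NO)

Derivation (root first):
[Wk] p1, (p1 ∧ p1) ⊢ (p1 ∨ p1)
  [∨I₂] p1 ⊢ (p1 ∨ p1)
    [Ax] p1 ⊢ p1

Result: YES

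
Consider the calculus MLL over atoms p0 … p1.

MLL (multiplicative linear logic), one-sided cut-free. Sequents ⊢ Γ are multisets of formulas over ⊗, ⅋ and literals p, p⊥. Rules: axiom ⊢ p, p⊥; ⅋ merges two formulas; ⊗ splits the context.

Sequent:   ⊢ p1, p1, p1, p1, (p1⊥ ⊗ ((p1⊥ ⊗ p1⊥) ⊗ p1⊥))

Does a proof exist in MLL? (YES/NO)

Proof tree:
[⊗]  ⊢ p1, p1, p1, p1, (p1⊥ ⊗ ((p1⊥ ⊗ p1⊥) ⊗ p1⊥))
  [Ax]  ⊢ p1, p1⊥
  [⊗]  ⊢ p1, p1, p1, ((p1⊥ ⊗ p1⊥) ⊗ p1⊥)
    [⊗]  ⊢ p1, p1, (p1⊥ ⊗ p1⊥)
      [Ax]  ⊢ p1, p1⊥
      [Ax]  ⊢ p1, p1⊥
    [Ax]  ⊢ p1, p1⊥

Result: YES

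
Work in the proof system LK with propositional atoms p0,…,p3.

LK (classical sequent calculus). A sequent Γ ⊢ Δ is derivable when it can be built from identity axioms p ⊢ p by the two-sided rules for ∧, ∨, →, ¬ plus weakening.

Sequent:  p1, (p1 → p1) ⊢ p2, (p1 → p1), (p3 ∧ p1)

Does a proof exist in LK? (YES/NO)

Derivation (root first):
[∧R] p1, (p1 → p1) ⊢ p2, (p1 → p1), (p3 ∧ p1)
  [WR]  ⊢ (p1 → p1), p2, p3
    [WR]  ⊢ (p1 → p1), p2
      [→R]  ⊢ (p1 → p1)
        [Ax] p1 ⊢ p1
  [WL] p1, (p1 → p1), p1 ⊢ p1
    [→L] p1, (p1 → p1) ⊢ p1
      [Ax] p1 ⊢ p1
      [Ax] p1 ⊢ p1

Result: YES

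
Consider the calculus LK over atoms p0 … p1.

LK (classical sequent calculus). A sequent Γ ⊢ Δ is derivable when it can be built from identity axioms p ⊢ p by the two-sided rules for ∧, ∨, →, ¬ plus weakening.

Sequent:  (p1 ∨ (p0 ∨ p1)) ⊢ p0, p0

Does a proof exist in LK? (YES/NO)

Enumerate valuations to refute Γ ⊢ Δ:
  v=00: Γ:[(p1 ∨ (p0 ∨ p1))=F] Δ:[p0=F, p0=F] refutes=False
  v=01: Γ:[(p1 ∨ (p0 ∨ p1))=T] Δ:[p0=F, p0=F] refutes=True  ← countermodel

Result: NO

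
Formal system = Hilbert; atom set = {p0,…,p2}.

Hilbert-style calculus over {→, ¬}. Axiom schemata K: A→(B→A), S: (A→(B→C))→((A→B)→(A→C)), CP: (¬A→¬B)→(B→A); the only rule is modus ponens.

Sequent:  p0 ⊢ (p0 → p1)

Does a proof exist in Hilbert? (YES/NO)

Search for a countermodel by truth-table:
  v=000: Γ:[p0=F] Δ:[(p0 → p1)=T] refutes=False
  v=001: Γ:[p0=F] Δ:[(p0 → p1)=T] refutes=False
  v=010: Γ:[p0=F] Δ:[(p0 → p1)=T] refutes=False
  v=011: Γ:[p0=F] Δ:[(p0 → p1)=T] refutes=False
  v=100: Γ:[p0=T] Δ:[(p0 → p1)=F] refutes=True  ← countermodel

Result: NO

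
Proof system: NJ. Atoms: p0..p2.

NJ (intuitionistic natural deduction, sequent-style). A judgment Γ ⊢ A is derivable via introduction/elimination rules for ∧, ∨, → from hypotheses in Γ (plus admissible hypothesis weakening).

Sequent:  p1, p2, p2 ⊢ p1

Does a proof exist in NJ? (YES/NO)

Derivation (root first):
[Wk] p1, p2, p2 ⊢ p1
  [Wk] p1, p2 ⊢ p1
    [Ax] p1 ⊢ p1

Result: YES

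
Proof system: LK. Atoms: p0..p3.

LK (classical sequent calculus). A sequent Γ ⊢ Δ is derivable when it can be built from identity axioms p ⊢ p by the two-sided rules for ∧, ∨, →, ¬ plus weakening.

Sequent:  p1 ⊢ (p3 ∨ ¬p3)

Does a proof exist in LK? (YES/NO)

Derivation (root first):
[∨R] p1 ⊢ (p3 ∨ ¬p3)
  [WL] p1 ⊢ p3, ¬p3
    [¬R]  ⊢ p3, ¬p3
      [Ax] p3 ⊢ p3

Result: YES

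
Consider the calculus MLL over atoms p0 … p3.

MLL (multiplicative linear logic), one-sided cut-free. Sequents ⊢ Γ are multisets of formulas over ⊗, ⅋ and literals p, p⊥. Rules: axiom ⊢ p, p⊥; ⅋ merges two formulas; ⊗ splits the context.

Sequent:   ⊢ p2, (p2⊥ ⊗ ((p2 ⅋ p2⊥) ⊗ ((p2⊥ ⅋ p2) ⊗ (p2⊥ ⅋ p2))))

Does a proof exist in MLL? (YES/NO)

Derivation trace:
[⊗]  ⊢ p2, (p2⊥ ⊗ ((p2 ⅋ p2⊥) ⊗ ((p2⊥ ⅋ p2) ⊗ (p2⊥ ⅋ p2))))
  [Ax]  ⊢ p2, p2⊥
  [⊗]  ⊢ ((p2 ⅋ p2⊥) ⊗ ((p2⊥ ⅋ p2) ⊗ (p2⊥ ⅋ p2)))
    [⅋]  ⊢ (p2 ⅋ p2⊥)
      [Ax]  ⊢ p2, p2⊥
    [⊗]  ⊢ ((p2⊥ ⅋ p2) ⊗ (p2⊥ ⅋ p2))
      [⅋]  ⊢ (p2⊥ ⅋ p2)
        [Ax]  ⊢ p2, p2⊥
      [⅋]  ⊢ (p2⊥ ⅋ p2)
        [Ax]  ⊢ p2, p2⊥

Result: YES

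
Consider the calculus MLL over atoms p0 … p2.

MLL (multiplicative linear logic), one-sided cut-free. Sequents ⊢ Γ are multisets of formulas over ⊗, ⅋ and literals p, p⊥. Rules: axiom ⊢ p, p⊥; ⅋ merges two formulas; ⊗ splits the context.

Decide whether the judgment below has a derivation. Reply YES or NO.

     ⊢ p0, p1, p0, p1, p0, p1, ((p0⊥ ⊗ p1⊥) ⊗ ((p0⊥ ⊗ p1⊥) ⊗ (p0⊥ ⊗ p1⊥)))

Derivation trace:
[⊗]  ⊢ p0, p1, p0, p1, p0, p1, ((p0⊥ ⊗ p1⊥) ⊗ ((p0⊥ ⊗ p1⊥) ⊗ (p0⊥ ⊗ p1⊥)))
  [⊗]  ⊢ p0, p1, (p0⊥ ⊗ p1⊥)
    [Ax]  ⊢ p0, p0⊥
    [Ax]  ⊢ p1, p1⊥
  [⊗]  ⊢ p0, p1, p0, p1, ((p0⊥ ⊗ p1⊥) ⊗ (p0⊥ ⊗ p1⊥))
    [⊗]  ⊢ p0, p1, (p0⊥ ⊗ p1⊥)
      [Ax]  ⊢ p0, p0⊥
      [Ax]  ⊢ p1, p1⊥
    [⊗]  ⊢ p0, p1, (p0⊥ ⊗ p1⊥)
      [Ax]  ⊢ p0, p0⊥
      [Ax]  ⊢ p1, p1⊥

Result: YES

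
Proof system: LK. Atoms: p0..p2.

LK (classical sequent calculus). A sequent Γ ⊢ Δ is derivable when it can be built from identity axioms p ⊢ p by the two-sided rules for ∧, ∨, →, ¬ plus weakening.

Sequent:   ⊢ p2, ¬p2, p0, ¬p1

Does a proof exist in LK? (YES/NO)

Derivation (root first):
[¬R]  ⊢ p2, ¬p2, p0, ¬p1
  [WR] p1 ⊢ p2, ¬p2, p0
    [¬R] p1 ⊢ p2, ¬p2
      [WL] p2, p1 ⊢ p2
        [Ax] p2 ⊢ p2

Result: YES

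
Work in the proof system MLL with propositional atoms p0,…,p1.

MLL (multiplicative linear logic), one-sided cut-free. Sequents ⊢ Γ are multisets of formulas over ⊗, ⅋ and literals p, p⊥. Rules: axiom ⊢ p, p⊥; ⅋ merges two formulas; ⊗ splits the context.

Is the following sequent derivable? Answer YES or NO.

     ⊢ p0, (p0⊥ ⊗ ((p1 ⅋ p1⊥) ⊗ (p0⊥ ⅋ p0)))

Proof tree:
[⊗]  ⊢ p0, (p0⊥ ⊗ ((p1 ⅋ p1⊥) ⊗ (p0⊥ ⅋ p0)))
  [Ax]  ⊢ p0, p0⊥
  [⊗]  ⊢ ((p1 ⅋ p1⊥) ⊗ (p0⊥ ⅋ p0))
    [⅋]  ⊢ (p1 ⅋ p1⊥)
      [Ax]  ⊢ p1, p1⊥
    [⅋]  ⊢ (p0⊥ ⅋ p0)
      [Ax]  ⊢ p0, p0⊥

Result: YES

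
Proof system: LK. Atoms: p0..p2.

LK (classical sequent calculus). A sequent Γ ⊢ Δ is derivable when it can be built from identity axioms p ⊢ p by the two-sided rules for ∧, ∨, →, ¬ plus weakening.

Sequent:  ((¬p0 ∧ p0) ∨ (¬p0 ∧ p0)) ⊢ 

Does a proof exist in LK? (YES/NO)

Proof tree:
[∨L] ((¬p0 ∧ p0) ∨ (¬p0 ∧ p0)) ⊢ 
  [∧L] (¬p0 ∧ p0) ⊢ 
    [¬L] p0, ¬p0 ⊢ 
      [Ax] p0 ⊢ p0
  [∧L] (¬p0 ∧ p0) ⊢ 
    [¬L] p0, ¬p0 ⊢ 
      [Ax] p0 ⊢ p0

Result: YES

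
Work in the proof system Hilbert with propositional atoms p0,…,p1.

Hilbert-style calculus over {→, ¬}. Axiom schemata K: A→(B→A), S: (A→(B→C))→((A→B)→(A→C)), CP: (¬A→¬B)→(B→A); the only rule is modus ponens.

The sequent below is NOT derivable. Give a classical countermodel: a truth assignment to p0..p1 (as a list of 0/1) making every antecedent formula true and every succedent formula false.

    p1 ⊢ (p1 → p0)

Enumerate valuations to refute Γ ⊢ Δ:
  v=00: Γ:[p1=F] Δ:[(p1 → p0)=T] refutes=False
  v=01: Γ:[p1=T] Δ:[(p1 → p0)=F] refutes=True  ← countermodel

Result: [0, 1]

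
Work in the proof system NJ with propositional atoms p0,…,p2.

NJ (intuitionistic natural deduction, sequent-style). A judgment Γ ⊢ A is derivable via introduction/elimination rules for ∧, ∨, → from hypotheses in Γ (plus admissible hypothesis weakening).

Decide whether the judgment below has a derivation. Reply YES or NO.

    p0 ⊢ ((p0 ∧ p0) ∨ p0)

Derivation trace:
[∨I₁] p0 ⊢ ((p0 ∧ p0) ∨ p0)
  [∧I] p0 ⊢ (p0 ∧ p0)
    [Ax] p0 ⊢ p0
    [Ax] p0 ⊢ p0

Result: YES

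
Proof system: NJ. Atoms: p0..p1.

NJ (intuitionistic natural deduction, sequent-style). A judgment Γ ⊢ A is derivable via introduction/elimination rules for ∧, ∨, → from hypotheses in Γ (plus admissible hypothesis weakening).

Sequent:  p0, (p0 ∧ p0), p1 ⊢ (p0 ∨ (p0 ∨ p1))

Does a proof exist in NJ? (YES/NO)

Proof tree:
[∨I₂] p0, (p0 ∧ p0), p1 ⊢ (p0 ∨ (p0 ∨ p1))
  [Wk] p0, (p0 ∧ p0), p1 ⊢ (p0 ∨ p1)
    [∨I₁] p0, (p0 ∧ p0) ⊢ (p0 ∨ p1)
      [Wk] p0, (p0 ∧ p0) ⊢ p0
        [Ax] p0 ⊢ p0

Result: YES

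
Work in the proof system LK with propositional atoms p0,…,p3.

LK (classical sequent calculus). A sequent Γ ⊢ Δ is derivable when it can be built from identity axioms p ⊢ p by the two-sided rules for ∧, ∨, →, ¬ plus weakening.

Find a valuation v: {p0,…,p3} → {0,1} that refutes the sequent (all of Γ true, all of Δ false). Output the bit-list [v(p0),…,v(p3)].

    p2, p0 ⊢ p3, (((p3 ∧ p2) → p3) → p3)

Enumerate valuations to refute Γ ⊢ Δ:
  v=0000: Γ:[p2=F, p0=F] Δ:[p3=F, (((p3 ∧ p2) → p3) → p3)=F] refutes=False
  v=0001: Γ:[p2=F, p0=F] Δ:[p3=T, (((p3 ∧ p2) → p3) → p3)=T] refutes=False
  v=0010: Γ:[p2=T, p0=F] Δ:[p3=F, (((p3 ∧ p2) → p3) → p3)=F] refutes=False
  v=0011: Γ:[p2=T, p0=F] Δ:[p3=T, (((p3 ∧ p2) → p3) → p3)=T] refutes=False
  v=0100: Γ:[p2=F, p0=F] Δ:[p3=F, (((p3 ∧ p2) → p3) → p3)=F] refutes=False
  v=0101: Γ:[p2=F, p0=F] Δ:[p3=T, (((p3 ∧ p2) → p3) → p3)=T] refutes=False
  v=0110: Γ:[p2=T, p0=F] Δ:[p3=F, (((p3 ∧ p2) → p3) → p3)=F] refutes=False
  v=0111: Γ:[p2=T, p0=F] Δ:[p3=T, (((p3 ∧ p2) → p3) → p3)=T] refutes=False
  v=1000: Γ:[p2=F, p0=T] Δ:[p3=F, (((p3 ∧ p2) → p3) → p3)=F] refutes=False
  v=1001: Γ:[p2=F, p0=T] Δ:[p3=T, (((p3 ∧ p2) → p3) → p3)=T] refutes=False
  v=1010: Γ:[p2=T, p0=T] Δ:[p3=F, (((p3 ∧ p2) → p3) → p3)=F] refutes=True  ← countermodel

Result: [1, 0, 1, 0]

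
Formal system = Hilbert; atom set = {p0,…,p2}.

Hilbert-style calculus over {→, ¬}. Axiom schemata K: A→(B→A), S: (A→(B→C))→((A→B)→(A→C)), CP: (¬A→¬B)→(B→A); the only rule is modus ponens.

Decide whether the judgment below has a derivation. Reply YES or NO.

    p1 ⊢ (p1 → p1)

Proof tree:
[MP] p1 ⊢ (p1 → p1)
  [K]  ⊢ (p1 → (p1 → p1))
  [MP] p1 ⊢ p1
    [MP] p1 ⊢ (p1 → p1)
      [K]  ⊢ (p1 → (p1 → p1))
      [Hyp] p1 ⊢ p1
    [Hyp] p1 ⊢ p1

Result: YES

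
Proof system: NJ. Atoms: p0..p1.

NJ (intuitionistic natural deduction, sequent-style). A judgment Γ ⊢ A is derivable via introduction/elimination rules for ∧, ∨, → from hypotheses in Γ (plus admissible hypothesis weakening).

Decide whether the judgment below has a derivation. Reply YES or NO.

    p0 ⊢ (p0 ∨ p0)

Derivation (root first):
[∨I₁] p0 ⊢ (p0 ∨ p0)
  [→E] p0 ⊢ p0
    [→I]  ⊢ (p0 → p0)
      [Ax] p0 ⊢ p0
    [Ax] p0 ⊢ p0

Result: YES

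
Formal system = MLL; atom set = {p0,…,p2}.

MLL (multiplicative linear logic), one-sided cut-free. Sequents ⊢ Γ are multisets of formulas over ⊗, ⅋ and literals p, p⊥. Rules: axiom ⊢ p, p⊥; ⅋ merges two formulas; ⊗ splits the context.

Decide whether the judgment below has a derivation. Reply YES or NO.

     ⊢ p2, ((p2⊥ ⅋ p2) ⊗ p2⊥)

Derivation trace:
[⊗]  ⊢ p2, ((p2⊥ ⅋ p2) ⊗ p2⊥)
  [⅋]  ⊢ (p2⊥ ⅋ p2)
    [Ax]  ⊢ p2, p2⊥
  [Ax]  ⊢ p2, p2⊥

Result: YES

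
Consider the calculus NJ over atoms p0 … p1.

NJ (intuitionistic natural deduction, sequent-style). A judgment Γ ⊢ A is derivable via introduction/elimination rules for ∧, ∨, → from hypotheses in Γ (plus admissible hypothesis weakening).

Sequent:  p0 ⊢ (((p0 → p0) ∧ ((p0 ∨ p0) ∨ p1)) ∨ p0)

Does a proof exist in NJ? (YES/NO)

Derivation (root first):
[∨I₁] p0 ⊢ (((p0 → p0) ∧ ((p0 ∨ p0) ∨ p1)) ∨ p0)
  [∧I] p0 ⊢ ((p0 → p0) ∧ ((p0 ∨ p0) ∨ p1))
    [→I]  ⊢ (p0 → p0)
      [Ax] p0 ⊢ p0
    [∨I₁] p0 ⊢ ((p0 ∨ p0) ∨ p1)
      [∨I₂] p0 ⊢ (p0 ∨ p0)
        [Ax] p0 ⊢ p0

Result: YES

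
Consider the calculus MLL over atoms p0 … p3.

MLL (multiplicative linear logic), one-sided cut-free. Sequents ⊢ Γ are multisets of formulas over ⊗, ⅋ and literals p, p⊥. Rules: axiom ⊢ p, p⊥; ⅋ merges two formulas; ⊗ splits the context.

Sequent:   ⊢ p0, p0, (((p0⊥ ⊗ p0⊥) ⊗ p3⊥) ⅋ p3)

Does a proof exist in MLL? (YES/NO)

Derivation trace:
[⅋]  ⊢ p0, p0, (((p0⊥ ⊗ p0⊥) ⊗ p3⊥) ⅋ p3)
  [⊗]  ⊢ p0, p0, p3, ((p0⊥ ⊗ p0⊥) ⊗ p3⊥)
    [⊗]  ⊢ p0, p0, (p0⊥ ⊗ p0⊥)
      [Ax]  ⊢ p0, p0⊥
      [Ax]  ⊢ p0, p0⊥
    [Ax]  ⊢ p3, p3⊥

Result: YES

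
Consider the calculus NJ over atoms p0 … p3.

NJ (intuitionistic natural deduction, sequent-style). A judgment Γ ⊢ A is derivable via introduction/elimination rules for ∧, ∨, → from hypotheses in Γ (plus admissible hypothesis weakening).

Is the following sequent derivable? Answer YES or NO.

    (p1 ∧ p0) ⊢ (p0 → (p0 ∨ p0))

Derivation trace:
[Wk] (p1 ∧ p0) ⊢ (p0 → (p0 ∨ p0))
  [→I]  ⊢ (p0 → (p0 ∨ p0))
    [∨I₁] p0 ⊢ (p0 ∨ p0)
      [Ax] p0 ⊢ p0

Result: YES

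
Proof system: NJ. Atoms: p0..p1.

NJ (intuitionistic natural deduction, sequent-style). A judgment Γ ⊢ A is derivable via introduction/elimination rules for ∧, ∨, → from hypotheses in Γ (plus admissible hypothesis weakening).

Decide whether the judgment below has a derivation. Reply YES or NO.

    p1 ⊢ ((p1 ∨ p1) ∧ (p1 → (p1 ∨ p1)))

Proof tree:
[∧I] p1 ⊢ ((p1 ∨ p1) ∧ (p1 → (p1 ∨ p1)))
  [∨I₁] p1 ⊢ (p1 ∨ p1)
    [Ax] p1 ⊢ p1
  [→I]  ⊢ (p1 → (p1 ∨ p1))
    [∨I₁] p1 ⊢ (p1 ∨ p1)
      [Ax] p1 ⊢ p1

Result: YES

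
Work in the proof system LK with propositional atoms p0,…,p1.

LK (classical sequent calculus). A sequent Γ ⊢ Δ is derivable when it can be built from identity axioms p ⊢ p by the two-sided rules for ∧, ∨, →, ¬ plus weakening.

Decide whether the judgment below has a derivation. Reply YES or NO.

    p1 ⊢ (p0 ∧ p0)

Search for a countermodel by truth-table:
  v=00: Γ:[p1=F] Δ:[(p0 ∧ p0)=F] refutes=False
  v=01: Γ:[p1=T] Δ:[(p0 ∧ p0)=F] refutes=True  ← countermodel

Result: NO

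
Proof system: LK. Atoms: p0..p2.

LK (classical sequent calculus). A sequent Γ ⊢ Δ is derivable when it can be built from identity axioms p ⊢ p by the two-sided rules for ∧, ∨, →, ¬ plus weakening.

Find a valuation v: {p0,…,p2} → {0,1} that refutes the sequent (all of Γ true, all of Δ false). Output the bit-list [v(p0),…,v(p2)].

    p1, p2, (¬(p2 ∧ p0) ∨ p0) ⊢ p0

Search for a countermodel by truth-table:
  v=000: Γ:[p1=F, p2=F, (¬(p2 ∧ p0) ∨ p0)=T] Δ:[p0=F] refutes=False
  v=001: Γ:[p1=F, p2=T, (¬(p2 ∧ p0) ∨ p0)=T] Δ:[p0=F] refutes=False
  v=010: Γ:[p1=T, p2=F, (¬(p2 ∧ p0) ∨ p0)=T] Δ:[p0=F] refutes=False
  v=011: Γ:[p1=T, p2=T, (¬(p2 ∧ p0) ∨ p0)=T] Δ:[p0=F] refutes=True  ← countermodel

Result: [0, 1, 1]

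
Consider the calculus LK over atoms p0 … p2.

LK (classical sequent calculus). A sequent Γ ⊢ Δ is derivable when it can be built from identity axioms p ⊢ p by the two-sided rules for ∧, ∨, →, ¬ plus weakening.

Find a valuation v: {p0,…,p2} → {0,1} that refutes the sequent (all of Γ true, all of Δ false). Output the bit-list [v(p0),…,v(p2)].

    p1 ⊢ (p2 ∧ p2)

Search for a countermodel by truth-table:
  v=000: Γ:[p1=F] Δ:[(p2 ∧ p2)=F] refutes=False
  v=001: Γ:[p1=F] Δ:[(p2 ∧ p2)=T] refutes=False
  v=010: Γ:[p1=T] Δ:[(p2 ∧ p2)=F] refutes=True  ← countermodel

Result: [0, 1, 0]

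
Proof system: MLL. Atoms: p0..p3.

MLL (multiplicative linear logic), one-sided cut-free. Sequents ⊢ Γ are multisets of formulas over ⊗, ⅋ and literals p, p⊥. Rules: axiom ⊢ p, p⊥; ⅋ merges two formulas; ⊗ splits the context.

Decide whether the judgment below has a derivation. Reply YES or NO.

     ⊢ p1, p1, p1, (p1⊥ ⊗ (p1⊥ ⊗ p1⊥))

Derivation (root first):
[⊗]  ⊢ p1, p1, p1, (p1⊥ ⊗ (p1⊥ ⊗ p1⊥))
  [Ax]  ⊢ p1, p1⊥
  [⊗]  ⊢ p1, p1, (p1⊥ ⊗ p1⊥)
    [Ax]  ⊢ p1, p1⊥
    [Ax]  ⊢ p1, p1⊥

Result: YES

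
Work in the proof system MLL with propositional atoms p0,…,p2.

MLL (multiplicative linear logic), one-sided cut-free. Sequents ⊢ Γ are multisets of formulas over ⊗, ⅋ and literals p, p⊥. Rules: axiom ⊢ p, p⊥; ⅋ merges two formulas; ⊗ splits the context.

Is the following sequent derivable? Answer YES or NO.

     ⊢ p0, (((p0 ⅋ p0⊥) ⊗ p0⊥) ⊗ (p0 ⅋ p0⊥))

Derivation trace:
[⊗]  ⊢ p0, (((p0 ⅋ p0⊥) ⊗ p0⊥) ⊗ (p0 ⅋ p0⊥))
  [⊗]  ⊢ p0, ((p0 ⅋ p0⊥) ⊗ p0⊥)
    [⅋]  ⊢ (p0 ⅋ p0⊥)
      [Ax]  ⊢ p0, p0⊥
    [Ax]  ⊢ p0, p0⊥
  [⅋]  ⊢ (p0 ⅋ p0⊥)
    [Ax]  ⊢ p0, p0⊥

Result: YES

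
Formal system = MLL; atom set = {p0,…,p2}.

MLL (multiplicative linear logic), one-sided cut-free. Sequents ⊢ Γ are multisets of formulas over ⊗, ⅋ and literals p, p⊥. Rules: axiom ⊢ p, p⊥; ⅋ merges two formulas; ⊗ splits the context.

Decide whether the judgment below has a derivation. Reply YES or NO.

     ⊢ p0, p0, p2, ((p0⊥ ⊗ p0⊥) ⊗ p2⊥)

Proof tree:
[⊗]  ⊢ p0, p0, p2, ((p0⊥ ⊗ p0⊥) ⊗ p2⊥)
  [⊗]  ⊢ p0, p0, (p0⊥ ⊗ p0⊥)
    [Ax]  ⊢ p0, p0⊥
    [Ax]  ⊢ p0, p0⊥
  [Ax]  ⊢ p2, p2⊥

Result: YES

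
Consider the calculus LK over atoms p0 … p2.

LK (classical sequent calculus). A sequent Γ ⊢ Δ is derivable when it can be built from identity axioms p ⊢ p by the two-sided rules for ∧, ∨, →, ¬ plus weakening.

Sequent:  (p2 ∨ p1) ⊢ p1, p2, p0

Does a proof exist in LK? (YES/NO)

Proof tree:
[∨L] (p2 ∨ p1) ⊢ p1, p2, p0
  [Ax] p2 ⊢ p2
  [WR] p1 ⊢ p1, p0
    [Ax] p1 ⊢ p1

Result: YES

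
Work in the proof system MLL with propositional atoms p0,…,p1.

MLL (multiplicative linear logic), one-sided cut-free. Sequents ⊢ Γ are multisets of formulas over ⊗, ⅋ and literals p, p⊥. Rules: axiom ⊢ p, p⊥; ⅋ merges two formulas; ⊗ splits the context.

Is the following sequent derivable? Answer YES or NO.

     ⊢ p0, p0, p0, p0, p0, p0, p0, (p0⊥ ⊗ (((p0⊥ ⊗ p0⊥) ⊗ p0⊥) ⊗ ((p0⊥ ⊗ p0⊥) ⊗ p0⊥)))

Derivation (root first):
[⊗]  ⊢ p0, p0, p0, p0, p0, p0, p0, (p0⊥ ⊗ (((p0⊥ ⊗ p0⊥) ⊗ p0⊥) ⊗ ((p0⊥ ⊗ p0⊥) ⊗ p0⊥)))
  [Ax]  ⊢ p0, p0⊥
  [⊗]  ⊢ p0, p0, p0, p0, p0, p0, (((p0⊥ ⊗ p0⊥) ⊗ p0⊥) ⊗ ((p0⊥ ⊗ p0⊥) ⊗ p0⊥))
    [⊗]  ⊢ p0, p0, p0, ((p0⊥ ⊗ p0⊥) ⊗ p0⊥)
      [⊗]  ⊢ p0, p0, (p0⊥ ⊗ p0⊥)
        [Ax]  ⊢ p0, p0⊥
        [Ax]  ⊢ p0, p0⊥
      [Ax]  ⊢ p0, p0⊥
    [⊗]  ⊢ p0, p0, p0, ((p0⊥ ⊗ p0⊥) ⊗ p0⊥)
      [⊗]  ⊢ p0, p0, (p0⊥ ⊗ p0⊥)
        [Ax]  ⊢ p0, p0⊥
        [Ax]  ⊢ p0, p0⊥
      [Ax]  ⊢ p0, p0⊥

Result: YES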